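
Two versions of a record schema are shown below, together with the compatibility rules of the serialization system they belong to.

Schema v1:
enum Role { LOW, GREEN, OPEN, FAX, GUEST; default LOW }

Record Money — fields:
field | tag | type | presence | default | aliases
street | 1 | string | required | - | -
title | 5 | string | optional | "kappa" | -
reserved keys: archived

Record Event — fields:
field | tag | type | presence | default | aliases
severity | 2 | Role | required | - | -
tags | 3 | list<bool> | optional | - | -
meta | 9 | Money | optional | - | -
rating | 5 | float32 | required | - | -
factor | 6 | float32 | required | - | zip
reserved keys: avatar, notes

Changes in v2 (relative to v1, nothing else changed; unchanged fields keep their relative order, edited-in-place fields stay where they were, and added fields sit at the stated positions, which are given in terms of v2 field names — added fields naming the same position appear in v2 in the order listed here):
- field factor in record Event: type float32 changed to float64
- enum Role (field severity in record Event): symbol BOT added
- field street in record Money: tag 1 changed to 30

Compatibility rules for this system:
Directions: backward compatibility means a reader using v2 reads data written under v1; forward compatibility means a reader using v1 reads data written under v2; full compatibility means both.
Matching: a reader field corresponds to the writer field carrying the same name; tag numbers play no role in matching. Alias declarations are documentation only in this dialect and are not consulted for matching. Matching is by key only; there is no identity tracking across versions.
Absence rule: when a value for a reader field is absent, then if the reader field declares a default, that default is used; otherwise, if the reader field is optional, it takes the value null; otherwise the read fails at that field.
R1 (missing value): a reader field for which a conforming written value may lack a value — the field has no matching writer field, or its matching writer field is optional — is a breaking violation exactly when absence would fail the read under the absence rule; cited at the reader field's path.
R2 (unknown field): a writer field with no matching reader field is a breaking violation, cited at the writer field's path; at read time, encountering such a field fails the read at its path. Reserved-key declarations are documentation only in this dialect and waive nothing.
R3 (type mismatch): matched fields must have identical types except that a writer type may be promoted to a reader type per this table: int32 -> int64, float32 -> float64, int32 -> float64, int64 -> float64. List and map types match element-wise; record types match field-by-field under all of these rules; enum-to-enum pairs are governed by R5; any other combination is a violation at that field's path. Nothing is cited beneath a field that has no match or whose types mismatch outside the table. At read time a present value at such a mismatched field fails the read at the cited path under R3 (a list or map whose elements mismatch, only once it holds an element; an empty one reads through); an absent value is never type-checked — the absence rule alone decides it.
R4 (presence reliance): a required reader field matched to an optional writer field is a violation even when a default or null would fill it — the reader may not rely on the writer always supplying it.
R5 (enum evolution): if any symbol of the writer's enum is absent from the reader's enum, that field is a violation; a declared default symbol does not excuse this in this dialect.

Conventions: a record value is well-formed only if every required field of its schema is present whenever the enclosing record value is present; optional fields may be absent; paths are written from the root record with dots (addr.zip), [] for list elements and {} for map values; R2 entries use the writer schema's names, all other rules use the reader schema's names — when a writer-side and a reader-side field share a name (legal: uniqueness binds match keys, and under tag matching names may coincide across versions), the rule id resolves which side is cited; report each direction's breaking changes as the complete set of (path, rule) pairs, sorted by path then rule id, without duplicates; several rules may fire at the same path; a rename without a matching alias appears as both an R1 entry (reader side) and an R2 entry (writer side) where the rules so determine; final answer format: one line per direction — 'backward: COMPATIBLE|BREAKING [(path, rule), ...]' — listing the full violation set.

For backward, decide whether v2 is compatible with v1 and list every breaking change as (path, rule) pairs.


arrows below run writer -> reader for Event
backward analysis of Event with v2 as reader and v1 as writer:
  severity: Role -> Role, writer required; from severity
  tags: list<bool> -> list<bool>, writer optional; from tags
  meta: Money -> Money, writer optional; from meta
  rating: float32 -> float32, writer required; from rating
  factor: float32 -> float64, writer required; from factor
  meta.street: string -> string, writer required; from meta.street
  meta.title: string -> string, writer optional; from meta.title
  nothing fires on Event: backward is COMPATIBLE
ruling out the remaining Event differences:
  field factor in record Event: type float32 changed to float64 -> affects forward compatibility only, which is not asked
  enum Role (field severity in record Event): symbol BOT added -> affects forward compatibility only, which is not asked
  field street in record Money: tag 1 changed to 30 -> fires no rule on Event, leaving the asked answer as it is

backward: COMPATIBLE []


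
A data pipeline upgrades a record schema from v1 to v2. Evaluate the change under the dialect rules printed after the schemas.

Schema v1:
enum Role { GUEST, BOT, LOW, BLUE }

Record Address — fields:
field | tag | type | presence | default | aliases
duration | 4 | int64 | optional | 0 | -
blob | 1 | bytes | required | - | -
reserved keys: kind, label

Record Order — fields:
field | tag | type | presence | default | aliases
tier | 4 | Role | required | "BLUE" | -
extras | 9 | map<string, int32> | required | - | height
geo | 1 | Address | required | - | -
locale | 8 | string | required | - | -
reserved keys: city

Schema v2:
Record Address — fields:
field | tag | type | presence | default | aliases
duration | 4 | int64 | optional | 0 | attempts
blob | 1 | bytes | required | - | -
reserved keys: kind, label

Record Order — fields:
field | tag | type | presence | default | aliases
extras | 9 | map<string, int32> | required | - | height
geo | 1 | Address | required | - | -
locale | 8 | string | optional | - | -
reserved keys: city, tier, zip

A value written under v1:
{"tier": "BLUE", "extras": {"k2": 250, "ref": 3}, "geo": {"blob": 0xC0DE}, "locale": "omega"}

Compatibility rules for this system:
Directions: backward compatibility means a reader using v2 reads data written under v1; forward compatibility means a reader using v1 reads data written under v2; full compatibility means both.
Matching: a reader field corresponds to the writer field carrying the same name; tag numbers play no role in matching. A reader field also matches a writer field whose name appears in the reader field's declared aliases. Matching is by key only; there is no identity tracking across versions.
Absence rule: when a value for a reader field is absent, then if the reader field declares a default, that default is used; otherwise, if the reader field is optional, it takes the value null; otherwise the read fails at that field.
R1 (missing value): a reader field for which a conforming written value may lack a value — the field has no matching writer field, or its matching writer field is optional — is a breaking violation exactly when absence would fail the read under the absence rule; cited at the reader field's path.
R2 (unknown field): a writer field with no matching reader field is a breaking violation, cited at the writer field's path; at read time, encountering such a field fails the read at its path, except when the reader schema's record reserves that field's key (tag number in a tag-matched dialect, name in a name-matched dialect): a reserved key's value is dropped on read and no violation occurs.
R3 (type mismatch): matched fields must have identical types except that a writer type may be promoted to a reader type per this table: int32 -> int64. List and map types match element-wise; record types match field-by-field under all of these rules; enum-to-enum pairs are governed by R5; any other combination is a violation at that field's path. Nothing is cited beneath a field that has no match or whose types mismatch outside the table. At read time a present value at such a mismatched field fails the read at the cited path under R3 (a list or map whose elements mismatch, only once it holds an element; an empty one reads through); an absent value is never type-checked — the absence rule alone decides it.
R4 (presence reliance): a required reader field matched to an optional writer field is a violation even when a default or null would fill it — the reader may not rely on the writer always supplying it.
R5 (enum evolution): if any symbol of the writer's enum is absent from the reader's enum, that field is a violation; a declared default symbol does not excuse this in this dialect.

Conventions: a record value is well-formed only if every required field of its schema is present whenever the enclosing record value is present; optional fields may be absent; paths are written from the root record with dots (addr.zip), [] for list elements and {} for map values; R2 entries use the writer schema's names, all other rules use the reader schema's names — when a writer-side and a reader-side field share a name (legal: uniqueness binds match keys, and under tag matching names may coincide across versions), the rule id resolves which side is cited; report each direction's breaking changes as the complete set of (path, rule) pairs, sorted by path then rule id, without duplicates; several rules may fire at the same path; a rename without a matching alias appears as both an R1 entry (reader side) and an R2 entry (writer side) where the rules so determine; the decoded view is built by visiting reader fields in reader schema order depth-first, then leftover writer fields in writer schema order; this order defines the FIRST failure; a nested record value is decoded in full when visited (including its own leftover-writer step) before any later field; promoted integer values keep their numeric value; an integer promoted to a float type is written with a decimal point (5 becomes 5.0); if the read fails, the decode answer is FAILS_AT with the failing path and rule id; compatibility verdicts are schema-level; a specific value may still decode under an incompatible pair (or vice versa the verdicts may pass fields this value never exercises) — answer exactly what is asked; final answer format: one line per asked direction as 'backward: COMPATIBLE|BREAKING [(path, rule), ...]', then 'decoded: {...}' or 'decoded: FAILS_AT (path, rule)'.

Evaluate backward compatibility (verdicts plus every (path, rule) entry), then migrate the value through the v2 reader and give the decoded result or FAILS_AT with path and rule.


the writer's type comes first in each Order pair
backward pass over Order, reader schema v2, writer schema v1:
  writer required, map<string, int32> -> map<string, int32>: reader extras maps from writer extras
  writer required, Address -> Address: reader geo maps from writer geo
  writer required, string -> string: reader locale maps from writer locale
  leftover writer field: tier
  writer optional, int64 -> int64: reader geo.duration maps from writer geo.duration
  writer required, bytes -> bytes: reader geo.blob maps from writer geo.blob
  nothing fires on Order: backward is COMPATIBLE
decoding the Order value with the v2 reader:
  extras := {"k2": 250, "ref": 3}
  geo.duration := 0 (no value, default fills)
  geo.blob := 0xC0DE
  locale := "omega"
  writer tier: reserved -> dropped
  => decoded: {"extras": {"k2": 250, "ref": 3}, "geo": {"duration": 0, "blob": 0xC0DE}, "locale": "omega"}
ruling out the remaining Order differences:
  field locale in record Order: required changed to optional -> affects forward compatibility only, which is not asked

backward: COMPATIBLE []; decoded: {"extras": {"k2": 250, "ref": 3}, "geo": {"duration": 0, "blob": 0xC0DE}, "locale": "omega"}


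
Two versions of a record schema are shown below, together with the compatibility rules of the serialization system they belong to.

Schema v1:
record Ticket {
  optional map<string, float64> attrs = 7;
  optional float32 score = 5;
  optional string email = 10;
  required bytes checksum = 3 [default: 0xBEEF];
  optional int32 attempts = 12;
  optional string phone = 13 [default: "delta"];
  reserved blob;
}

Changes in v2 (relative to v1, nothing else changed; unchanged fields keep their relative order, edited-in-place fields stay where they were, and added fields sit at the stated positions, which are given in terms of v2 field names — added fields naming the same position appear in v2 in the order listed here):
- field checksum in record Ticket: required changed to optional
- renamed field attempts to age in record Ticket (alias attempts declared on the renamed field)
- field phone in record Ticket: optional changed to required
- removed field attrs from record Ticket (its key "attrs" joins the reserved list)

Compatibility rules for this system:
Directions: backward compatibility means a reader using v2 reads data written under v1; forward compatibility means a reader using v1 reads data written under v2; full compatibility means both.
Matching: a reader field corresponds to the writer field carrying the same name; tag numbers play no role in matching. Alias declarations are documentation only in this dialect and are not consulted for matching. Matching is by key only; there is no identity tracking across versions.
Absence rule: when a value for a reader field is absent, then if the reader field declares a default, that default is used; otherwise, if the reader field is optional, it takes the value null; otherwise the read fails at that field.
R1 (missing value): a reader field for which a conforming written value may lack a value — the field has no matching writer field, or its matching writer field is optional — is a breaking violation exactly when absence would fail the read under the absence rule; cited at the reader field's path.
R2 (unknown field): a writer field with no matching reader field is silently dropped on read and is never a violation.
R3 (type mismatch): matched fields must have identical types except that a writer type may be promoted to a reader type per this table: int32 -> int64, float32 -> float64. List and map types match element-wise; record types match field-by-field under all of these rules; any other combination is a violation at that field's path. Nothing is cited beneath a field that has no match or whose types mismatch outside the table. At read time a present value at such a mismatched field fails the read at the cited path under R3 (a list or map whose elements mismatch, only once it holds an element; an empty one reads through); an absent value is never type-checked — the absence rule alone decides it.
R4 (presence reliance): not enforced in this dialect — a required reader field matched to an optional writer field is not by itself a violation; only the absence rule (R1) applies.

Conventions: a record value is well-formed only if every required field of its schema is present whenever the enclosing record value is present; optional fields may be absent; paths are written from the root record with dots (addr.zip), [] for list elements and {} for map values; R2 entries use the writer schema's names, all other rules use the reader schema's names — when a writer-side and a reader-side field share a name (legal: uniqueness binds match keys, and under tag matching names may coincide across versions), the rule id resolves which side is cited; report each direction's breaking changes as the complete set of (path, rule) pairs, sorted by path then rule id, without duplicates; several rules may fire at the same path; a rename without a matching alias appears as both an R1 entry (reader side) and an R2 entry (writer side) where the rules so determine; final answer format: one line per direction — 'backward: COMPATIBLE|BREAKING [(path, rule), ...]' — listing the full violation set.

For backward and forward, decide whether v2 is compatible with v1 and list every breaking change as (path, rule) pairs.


backward: COMPATIBLE []; forward: COMPATIBLE []

each type pair in Ticket: writer, then reader
checking backward for Ticket: reader v2 against writer v1:
  float32 -> float32, writer optional: score aligns to score
  string -> string, writer optional: email aligns to email
  bytes -> bytes, writer required: checksum aligns to checksum
  age: no writer match
  string -> string, writer optional: phone aligns to phone
  attrs (writer side), unknown to reader
  attempts (writer side), unknown to reader
  => backward verdict for Ticket: COMPATIBLE, no violations
checking forward for Ticket: reader v1 against writer v2:
  attrs: no writer match
  float32 -> float32, writer optional: score aligns to score
  string -> string, writer optional: email aligns to email
  bytes -> bytes, writer optional: checksum aligns to checksum
  attempts: no writer match
  string -> string, writer required: phone aligns to phone
  age (writer side), unknown to reader
  => forward verdict for Ticket: COMPATIBLE, no violations


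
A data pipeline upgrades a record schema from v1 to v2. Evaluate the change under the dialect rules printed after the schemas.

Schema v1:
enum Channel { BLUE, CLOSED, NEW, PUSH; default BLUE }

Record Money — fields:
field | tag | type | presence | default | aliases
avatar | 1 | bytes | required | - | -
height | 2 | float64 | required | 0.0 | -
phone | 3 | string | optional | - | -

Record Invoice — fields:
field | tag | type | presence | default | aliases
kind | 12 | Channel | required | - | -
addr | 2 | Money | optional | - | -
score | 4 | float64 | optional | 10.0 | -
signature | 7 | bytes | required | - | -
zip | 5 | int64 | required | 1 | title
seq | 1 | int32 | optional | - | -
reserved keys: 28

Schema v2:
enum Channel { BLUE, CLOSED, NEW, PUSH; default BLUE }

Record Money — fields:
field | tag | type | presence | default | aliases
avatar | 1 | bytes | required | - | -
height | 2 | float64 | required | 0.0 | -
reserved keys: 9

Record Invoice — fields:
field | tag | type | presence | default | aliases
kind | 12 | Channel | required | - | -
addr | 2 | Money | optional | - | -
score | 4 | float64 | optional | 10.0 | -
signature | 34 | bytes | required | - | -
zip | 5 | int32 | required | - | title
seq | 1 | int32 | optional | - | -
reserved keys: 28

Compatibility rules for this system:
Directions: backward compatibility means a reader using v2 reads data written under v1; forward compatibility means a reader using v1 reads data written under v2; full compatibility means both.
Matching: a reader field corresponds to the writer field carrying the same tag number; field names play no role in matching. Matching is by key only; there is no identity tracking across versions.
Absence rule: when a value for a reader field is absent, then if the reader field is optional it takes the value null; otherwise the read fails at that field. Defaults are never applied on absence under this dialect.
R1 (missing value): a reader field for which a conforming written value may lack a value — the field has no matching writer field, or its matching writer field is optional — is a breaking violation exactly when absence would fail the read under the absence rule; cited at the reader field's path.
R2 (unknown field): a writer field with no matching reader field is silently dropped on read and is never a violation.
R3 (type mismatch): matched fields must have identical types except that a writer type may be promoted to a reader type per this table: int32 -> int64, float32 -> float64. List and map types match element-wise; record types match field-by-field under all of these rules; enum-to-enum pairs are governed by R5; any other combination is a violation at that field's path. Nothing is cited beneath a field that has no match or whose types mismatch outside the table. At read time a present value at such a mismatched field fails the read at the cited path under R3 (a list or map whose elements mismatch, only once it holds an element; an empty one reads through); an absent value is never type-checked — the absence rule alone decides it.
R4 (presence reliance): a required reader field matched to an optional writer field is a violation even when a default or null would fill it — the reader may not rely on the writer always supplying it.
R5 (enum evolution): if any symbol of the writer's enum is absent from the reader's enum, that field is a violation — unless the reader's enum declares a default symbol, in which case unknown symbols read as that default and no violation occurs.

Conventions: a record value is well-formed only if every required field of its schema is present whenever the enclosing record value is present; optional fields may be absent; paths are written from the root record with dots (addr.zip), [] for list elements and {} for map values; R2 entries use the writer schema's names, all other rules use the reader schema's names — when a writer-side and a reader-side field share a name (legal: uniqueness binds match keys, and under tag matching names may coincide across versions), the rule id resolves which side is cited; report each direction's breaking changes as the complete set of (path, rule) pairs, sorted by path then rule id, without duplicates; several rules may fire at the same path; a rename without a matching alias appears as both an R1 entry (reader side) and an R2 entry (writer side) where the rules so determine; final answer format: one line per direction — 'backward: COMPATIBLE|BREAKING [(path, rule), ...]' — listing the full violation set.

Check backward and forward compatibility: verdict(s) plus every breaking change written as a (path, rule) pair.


arrows below run writer -> reader for Invoice
checking backward for Invoice: reader v2 against writer v1:
  kind <- kind (Channel -> Channel, writer required)
  addr <- addr (Money -> Money, writer optional)
  score <- score (float64 -> float64, writer optional)
  signature: no writer match
  zip <- zip (int64 -> int32, writer required)
  seq <- seq (int32 -> int32, writer optional)
  writer field signature has no reader counterpart
  addr.avatar <- addr.avatar (bytes -> bytes, writer required)
  addr.height <- addr.height (float64 -> float64, writer required)
  writer field addr.phone has no reader counterpart
  breaking: (signature, R1)
  breaking: (zip, R3)
  => backward verdict for Invoice: BREAKING, 2 violation(s)
checking forward for Invoice: reader v1 against writer v2:
  kind <- kind (Channel -> Channel, writer required)
  addr <- addr (Money -> Money, writer optional)
  score <- score (float64 -> float64, writer optional)
  signature: no writer match
  zip <- zip (int32 -> int64, writer required)
  seq <- seq (int32 -> int32, writer optional)
  writer field signature has no reader counterpart
  addr.avatar <- addr.avatar (bytes -> bytes, writer required)
  addr.height <- addr.height (float64 -> float64, writer required)
  addr.phone: no writer match
  breaking: (signature, R1)
  => forward verdict for Invoice: BREAKING, 1 violation(s)

backward: BREAKING [(signature, R1), (zip, R3)]; forward: BREAKING [(signature, R1)]


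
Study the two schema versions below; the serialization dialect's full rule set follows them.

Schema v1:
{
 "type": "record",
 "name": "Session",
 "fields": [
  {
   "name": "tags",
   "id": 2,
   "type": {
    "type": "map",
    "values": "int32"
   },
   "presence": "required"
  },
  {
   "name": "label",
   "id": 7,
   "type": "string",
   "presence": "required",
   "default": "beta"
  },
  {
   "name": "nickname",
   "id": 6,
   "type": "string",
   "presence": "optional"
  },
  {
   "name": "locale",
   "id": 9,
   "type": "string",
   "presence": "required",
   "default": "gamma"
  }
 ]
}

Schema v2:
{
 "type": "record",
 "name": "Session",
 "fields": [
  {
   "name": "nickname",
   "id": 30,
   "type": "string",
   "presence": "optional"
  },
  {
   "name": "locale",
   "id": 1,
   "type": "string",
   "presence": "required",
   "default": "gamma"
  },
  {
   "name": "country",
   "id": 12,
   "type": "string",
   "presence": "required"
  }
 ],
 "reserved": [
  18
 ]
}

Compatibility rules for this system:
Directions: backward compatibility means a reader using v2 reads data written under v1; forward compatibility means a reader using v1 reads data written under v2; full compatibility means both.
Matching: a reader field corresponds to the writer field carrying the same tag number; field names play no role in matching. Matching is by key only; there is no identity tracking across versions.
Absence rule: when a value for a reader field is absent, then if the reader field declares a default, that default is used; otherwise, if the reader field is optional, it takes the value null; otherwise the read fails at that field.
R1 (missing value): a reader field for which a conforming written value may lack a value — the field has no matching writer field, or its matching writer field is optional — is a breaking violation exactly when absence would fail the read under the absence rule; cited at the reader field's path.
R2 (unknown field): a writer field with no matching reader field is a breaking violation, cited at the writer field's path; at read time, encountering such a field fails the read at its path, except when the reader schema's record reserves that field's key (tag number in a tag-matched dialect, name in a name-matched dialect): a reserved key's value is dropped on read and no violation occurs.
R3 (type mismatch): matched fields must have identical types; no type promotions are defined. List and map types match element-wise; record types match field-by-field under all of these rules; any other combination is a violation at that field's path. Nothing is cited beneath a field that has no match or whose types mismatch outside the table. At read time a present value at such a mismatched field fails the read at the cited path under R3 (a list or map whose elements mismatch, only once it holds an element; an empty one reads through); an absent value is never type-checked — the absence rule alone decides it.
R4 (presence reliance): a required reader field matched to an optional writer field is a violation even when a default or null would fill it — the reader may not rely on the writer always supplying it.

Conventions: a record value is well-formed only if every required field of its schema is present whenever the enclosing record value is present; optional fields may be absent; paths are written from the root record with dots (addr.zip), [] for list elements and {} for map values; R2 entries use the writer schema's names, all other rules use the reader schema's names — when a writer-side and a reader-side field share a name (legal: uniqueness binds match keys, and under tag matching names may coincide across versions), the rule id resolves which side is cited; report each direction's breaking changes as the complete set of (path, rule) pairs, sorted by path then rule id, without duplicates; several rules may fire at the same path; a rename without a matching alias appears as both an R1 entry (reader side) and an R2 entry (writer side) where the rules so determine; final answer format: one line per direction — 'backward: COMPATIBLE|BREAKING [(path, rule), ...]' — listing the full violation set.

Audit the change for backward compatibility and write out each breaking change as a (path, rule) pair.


backward: BREAKING [(country, R1), (label, R2), (locale, R2), (nickname, R2), (tags, R2)]

the writer's type comes first in each Session pair
checking backward for Session: reader v2 against writer v1:
  nickname has no writer counterpart
  locale has no writer counterpart
  country has no writer counterpart
  leftover writer field: tags
  leftover writer field: label
  leftover writer field: nickname
  leftover writer field: locale
  violation R1 at country
  violation R2 at label
  violation R2 at locale
  violation R2 at nickname
  violation R2 at tags
  => 5 violation(s): backward is BREAKING for Session


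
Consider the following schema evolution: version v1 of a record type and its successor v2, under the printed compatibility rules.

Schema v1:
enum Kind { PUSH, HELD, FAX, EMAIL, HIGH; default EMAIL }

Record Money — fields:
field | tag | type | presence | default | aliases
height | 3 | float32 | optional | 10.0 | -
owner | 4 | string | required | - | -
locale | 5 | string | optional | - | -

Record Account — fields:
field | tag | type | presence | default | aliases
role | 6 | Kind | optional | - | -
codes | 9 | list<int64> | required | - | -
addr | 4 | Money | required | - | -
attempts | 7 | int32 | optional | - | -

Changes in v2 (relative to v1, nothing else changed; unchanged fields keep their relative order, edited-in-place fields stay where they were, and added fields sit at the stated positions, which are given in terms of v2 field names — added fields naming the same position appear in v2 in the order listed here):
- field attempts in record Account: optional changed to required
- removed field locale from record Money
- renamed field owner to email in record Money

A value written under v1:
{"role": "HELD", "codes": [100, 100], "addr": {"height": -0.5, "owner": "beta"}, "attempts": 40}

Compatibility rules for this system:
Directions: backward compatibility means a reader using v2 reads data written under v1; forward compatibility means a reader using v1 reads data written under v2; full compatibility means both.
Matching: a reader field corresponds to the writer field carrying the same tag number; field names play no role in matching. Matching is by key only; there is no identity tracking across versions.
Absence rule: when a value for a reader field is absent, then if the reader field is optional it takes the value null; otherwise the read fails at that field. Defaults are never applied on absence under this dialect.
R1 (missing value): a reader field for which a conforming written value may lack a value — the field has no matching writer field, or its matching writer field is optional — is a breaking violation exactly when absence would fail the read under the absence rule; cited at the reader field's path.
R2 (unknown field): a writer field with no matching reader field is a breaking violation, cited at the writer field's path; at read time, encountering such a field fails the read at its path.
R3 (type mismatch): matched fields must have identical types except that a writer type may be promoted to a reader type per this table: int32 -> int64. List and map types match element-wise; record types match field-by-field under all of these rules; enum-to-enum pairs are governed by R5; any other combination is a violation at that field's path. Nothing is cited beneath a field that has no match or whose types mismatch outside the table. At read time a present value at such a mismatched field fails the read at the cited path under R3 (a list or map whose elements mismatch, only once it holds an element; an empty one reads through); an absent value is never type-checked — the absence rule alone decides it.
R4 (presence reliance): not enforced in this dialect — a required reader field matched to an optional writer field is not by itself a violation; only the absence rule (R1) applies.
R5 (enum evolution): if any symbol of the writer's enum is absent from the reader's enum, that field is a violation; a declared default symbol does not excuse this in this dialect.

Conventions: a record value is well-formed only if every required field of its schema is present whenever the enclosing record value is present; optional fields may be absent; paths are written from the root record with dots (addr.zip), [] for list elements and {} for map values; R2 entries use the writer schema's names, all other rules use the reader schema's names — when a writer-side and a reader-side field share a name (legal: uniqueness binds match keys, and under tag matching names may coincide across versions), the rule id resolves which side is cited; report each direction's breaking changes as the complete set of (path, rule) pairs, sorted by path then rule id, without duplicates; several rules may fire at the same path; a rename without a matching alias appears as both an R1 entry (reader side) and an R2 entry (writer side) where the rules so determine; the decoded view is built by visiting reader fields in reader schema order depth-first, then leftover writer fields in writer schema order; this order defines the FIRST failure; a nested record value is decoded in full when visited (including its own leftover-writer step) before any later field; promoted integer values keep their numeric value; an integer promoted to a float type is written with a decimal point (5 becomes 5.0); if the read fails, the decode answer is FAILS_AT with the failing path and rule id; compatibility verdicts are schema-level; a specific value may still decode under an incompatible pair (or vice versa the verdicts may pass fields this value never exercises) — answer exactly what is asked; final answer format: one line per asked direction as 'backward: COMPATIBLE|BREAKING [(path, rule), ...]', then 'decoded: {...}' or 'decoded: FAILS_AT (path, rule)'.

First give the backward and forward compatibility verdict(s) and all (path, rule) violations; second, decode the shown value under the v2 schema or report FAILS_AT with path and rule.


the writer's type comes first in each Account pair
checking backward for Account: reader v2 against writer v1:
  role: paired with writer role (Kind -> Kind; writer optional)
  codes: paired with writer codes (list<int64> -> list<int64>; writer required)
  addr: paired with writer addr (Money -> Money; writer required)
  attempts: paired with writer attempts (int32 -> int32; writer optional)
  addr.height: paired with writer addr.height (float32 -> float32; writer optional)
  addr.email: paired with writer addr.owner (string -> string; writer required)
  writer field addr.locale has no reader counterpart
  violation R2 at addr.locale
  violation R1 at attempts
  => backward: BREAKING (2)
checking forward for Account: reader v1 against writer v2:
  role: paired with writer role (Kind -> Kind; writer optional)
  codes: paired with writer codes (list<int64> -> list<int64>; writer required)
  addr: paired with writer addr (Money -> Money; writer required)
  attempts: paired with writer attempts (int32 -> int32; writer required)
  addr.height: paired with writer addr.height (float32 -> float32; writer optional)
  addr.owner: paired with writer addr.email (string -> string; writer required)
  no writer field matches reader addr.locale
  => no violations; forward on Account: COMPATIBLE
migrating the Account value to v2:
  role := "HELD"
  codes := [100, 100]
  addr.height := -0.5
  addr.email := "beta" (from writer owner)
  attempts := 40
  => decoded: {"role": "HELD", "codes": [100, 100], "addr": {"height": -0.5, "email": "beta"}, "attempts": 40}

backward: BREAKING [(addr.locale, R2), (attempts, R1)]; forward: COMPATIBLE []; decoded: {"role": "HELD", "codes": [100, 100], "addr": {"height": -0.5, "email": "beta"}, "attempts": 40}


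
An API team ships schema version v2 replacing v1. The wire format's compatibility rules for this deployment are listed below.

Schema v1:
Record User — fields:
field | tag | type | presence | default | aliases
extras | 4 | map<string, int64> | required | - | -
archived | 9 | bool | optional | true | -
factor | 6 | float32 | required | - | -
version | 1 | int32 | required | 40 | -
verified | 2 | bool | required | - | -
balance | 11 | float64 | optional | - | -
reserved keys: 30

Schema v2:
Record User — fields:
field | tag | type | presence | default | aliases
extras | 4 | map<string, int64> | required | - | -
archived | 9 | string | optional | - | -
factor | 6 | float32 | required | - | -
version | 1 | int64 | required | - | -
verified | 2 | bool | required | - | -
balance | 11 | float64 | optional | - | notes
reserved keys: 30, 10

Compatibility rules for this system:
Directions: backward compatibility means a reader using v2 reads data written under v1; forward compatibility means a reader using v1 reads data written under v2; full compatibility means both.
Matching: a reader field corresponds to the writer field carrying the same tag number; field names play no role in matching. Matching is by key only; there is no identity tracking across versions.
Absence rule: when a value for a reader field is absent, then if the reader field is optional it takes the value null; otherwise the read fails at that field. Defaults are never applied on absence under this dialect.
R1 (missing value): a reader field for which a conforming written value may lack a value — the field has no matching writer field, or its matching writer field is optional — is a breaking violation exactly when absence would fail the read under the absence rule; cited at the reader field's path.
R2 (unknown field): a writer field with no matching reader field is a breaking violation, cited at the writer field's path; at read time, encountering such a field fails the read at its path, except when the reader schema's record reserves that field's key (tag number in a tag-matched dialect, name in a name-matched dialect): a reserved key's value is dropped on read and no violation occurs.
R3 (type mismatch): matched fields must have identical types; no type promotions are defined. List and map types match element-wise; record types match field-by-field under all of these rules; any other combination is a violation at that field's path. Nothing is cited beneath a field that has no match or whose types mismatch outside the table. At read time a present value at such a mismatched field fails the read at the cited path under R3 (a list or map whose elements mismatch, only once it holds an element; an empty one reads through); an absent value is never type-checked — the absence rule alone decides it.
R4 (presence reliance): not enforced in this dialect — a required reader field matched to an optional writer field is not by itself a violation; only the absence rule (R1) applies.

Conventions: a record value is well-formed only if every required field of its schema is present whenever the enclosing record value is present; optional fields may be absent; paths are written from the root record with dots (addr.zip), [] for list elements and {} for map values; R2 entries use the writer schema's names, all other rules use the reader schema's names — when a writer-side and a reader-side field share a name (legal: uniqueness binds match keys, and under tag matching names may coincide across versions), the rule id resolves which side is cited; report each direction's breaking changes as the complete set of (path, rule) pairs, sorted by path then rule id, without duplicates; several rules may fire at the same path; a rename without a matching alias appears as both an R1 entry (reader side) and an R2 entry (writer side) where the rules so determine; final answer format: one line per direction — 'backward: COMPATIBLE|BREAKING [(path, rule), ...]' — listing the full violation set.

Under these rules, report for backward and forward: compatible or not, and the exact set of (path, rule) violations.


the writer's type comes first in each User pair
checking backward for User: reader v2 against writer v1:
  map<string, int64> -> map<string, int64>, writer required: extras aligns to extras
  bool -> string, writer optional: archived aligns to archived
  float32 -> float32, writer required: factor aligns to factor
  int32 -> int64, writer required: version aligns to version
  bool -> bool, writer required: verified aligns to verified
  float64 -> float64, writer optional: balance aligns to balance
  violation R3 at archived
  violation R3 at version
  => backward: BREAKING (2)
checking forward for User: reader v1 against writer v2:
  map<string, int64> -> map<string, int64>, writer required: extras aligns to extras
  string -> bool, writer optional: archived aligns to archived
  float32 -> float32, writer required: factor aligns to factor
  int64 -> int32, writer required: version aligns to version
  bool -> bool, writer required: verified aligns to verified
  float64 -> float64, writer optional: balance aligns to balance
  violation R3 at archived
  violation R3 at version
  => forward: BREAKING (2)

backward: BREAKING [(archived, R3), (version, R3)]; forward: BREAKING [(archived, R3), (version, R3)]
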